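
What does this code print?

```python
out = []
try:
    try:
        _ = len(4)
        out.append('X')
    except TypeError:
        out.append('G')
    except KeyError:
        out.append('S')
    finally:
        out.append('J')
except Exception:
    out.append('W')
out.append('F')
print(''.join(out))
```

Execution trace: 'G' (inner except TypeError) → 'J' (inner finally) → 'F' (after the try/except). Output: GJF

Answer: GJF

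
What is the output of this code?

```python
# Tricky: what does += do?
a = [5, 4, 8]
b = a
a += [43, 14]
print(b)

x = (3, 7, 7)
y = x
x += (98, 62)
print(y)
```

Key concept: += behavior differs for mutable vs immutable.
Step by step:
`a = [5, 4, 8]` → a = [5, 4, 8]
`b = a` → b = [5, 4, 8] (same object as a)
`a += [43, 14]` → a = [5, 4, 8, 43, 14] (same object as b); b = [5, 4, 8, 43, 14] (same object as a)
`print(b)` → prints [5, 4, 8, 43, 14]
`x = (3, 7, 7)` → x = (3, 7, 7)
`y = x` → y = (3, 7, 7)
`x += (98, 62)` → x = (3, 7, 7, 98, 62)
`print(y)` → prints (3, 7, 7)

Answer:
[5, 4, 8, 43, 14]
(3, 7, 7)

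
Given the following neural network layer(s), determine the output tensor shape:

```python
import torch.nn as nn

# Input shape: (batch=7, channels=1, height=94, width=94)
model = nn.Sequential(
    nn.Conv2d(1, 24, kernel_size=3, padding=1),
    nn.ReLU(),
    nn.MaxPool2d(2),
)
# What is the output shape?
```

Input: (7, 1, 94, 94) -> after Conv2d: (7, 24, 94, 94) -> after ReLU: (7, 24, 94, 94) -> Output: (7, 24, 47, 47)

Answer: (7, 24, 47, 47)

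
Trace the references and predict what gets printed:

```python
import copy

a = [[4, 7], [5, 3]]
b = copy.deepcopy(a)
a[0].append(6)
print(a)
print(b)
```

Key concept: deep copy is fully independent.
Step by step:
`a = [[4, 7], [5, 3]]` → a = [[4, 7], [5, 3]]
`b = copy.deepcopy(a)` → b = [[4, 7], [5, 3]]
`a[0].append(6)` → a = [[4, 7, 6], [5, 3]]
`print(a)` → prints [[4, 7, 6], [5, 3]]
`print(b)` → prints [[4, 7], [5, 3]]

Answer:
[[4, 7, 6], [5, 3]]
[[4, 7], [5, 3]]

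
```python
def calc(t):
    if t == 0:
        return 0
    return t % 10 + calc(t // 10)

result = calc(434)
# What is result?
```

Sum of digits of 434: 4 + 3 + 4 = 11

Answer: 11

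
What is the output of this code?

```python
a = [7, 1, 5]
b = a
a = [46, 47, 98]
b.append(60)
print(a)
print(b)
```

Key concept: rebinding vs mutation: a is rebound to a new list, b still points at the original.
Step by step:
`a = [7, 1, 5]` → a = [7, 1, 5]
`b = a` → b = [7, 1, 5] (same object as a)
`a = [46, 47, 98]` → a = [46, 47, 98]
`b.append(60)` → b = [7, 1, 5, 60]
`print(a)` → prints [46, 47, 98]
`print(b)` → prints [7, 1, 5, 60]

Answer:
[46, 47, 98]
[7, 1, 5, 60]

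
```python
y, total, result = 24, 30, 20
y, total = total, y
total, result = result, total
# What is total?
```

Trace:
`y, total, result = 24, 30, 20` → y = 24; total = 30; result = 20
`y, total = total, y` → y = 30; total = 24
`total, result = result, total` → total = 20; result = 24
So total = 20

Answer: 20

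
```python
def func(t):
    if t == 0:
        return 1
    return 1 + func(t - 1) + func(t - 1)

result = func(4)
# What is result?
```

func(t) = 1 + 2·func(t-1), func(0)=1. Closed form: (1+1)·2^4 - 1 = 31.

Answer: 31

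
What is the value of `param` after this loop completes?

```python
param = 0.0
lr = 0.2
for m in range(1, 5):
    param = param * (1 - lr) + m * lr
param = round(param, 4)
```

Moving average with lr=0.2
`param` takes the values: 0.0 → 0.2 → 0.56 → 1.048 → 1.6384

Answer: 1.6384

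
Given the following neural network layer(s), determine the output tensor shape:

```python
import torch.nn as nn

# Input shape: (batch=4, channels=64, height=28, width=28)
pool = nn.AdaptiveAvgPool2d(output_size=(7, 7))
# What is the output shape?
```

Input: (4, 64, 28, 28) -> Output: (4, 64, 7, 7)

Answer: (4, 64, 7, 7)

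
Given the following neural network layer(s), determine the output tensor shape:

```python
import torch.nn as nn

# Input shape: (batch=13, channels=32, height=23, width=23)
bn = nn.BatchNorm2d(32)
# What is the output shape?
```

Input: (13, 32, 23, 23) -> Output: (13, 32, 23, 23)

Answer: (13, 32, 23, 23)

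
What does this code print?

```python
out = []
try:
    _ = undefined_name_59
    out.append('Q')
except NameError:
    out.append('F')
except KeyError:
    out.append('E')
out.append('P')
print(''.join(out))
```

Execution trace: 'F' (except NameError) → 'P' (after the try/except). Output: FP

Answer: FP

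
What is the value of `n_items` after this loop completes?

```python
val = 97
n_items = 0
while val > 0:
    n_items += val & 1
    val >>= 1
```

Count set bits in 97 (binary: 0b1100001)
`n_items` takes the values: 0 → 1 → 2 → 3

Answer: 3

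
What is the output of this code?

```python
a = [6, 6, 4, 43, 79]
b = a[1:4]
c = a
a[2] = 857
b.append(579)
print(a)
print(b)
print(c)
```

Key concept: slice vs alias.
Step by step:
`a = [6, 6, 4, 43, 79]` → a = [6, 6, 4, 43, 79]
`b = a[1:4]` → b = [6, 4, 43]
`c = a` → c = [6, 6, 4, 43, 79] (same object as a)
`a[2] = 857` → a = [6, 6, 857, 43, 79] (same object as c); c = [6, 6, 857, 43, 79] (same object as a)
`b.append(579)` → b = [6, 4, 43, 579]
`print(a)` → prints [6, 6, 857, 43, 79]
`print(b)` → prints [6, 4, 43, 579]
`print(c)` → prints [6, 6, 857, 43, 79]

Answer:
[6, 6, 857, 43, 79]
[6, 4, 43, 579]
[6, 6, 857, 43, 79]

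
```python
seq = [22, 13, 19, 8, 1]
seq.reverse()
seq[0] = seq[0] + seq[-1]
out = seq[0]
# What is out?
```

Trace:
`seq = [22, 13, 19, 8, 1]` → seq = [22, 13, 19, 8, 1]
`seq.reverse()` → seq = [1, 8, 19, 13, 22]
`seq[0] = seq[0] + seq[-1]` → seq = [23, 8, 19, 13, 22]
`out = seq[0]` → out = 23
So out = 23

Answer: 23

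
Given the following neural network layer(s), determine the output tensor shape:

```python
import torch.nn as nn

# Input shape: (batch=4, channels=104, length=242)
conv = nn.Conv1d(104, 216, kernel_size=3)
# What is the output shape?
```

Input: (4, 104, 242) -> Output: (4, 216, 240)

Answer: (4, 216, 240)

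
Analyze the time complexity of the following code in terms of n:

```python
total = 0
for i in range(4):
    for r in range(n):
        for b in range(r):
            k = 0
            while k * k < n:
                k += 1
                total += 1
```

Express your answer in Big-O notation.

Each loop level contributes: 1 × n × n × √n. Multiplying the contributions gives O(n^2√n).

Answer: O(n^2√n)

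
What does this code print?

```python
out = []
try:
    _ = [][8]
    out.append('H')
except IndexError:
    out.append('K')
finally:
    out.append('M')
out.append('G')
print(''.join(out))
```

Execution trace: 'K' (except IndexError) → 'M' (finally) → 'G' (after the try/except). Output: KMG

Answer: KMG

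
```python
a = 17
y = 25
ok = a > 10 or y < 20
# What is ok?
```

Trace:
`a = 17` → a = 17
`y = 25` → y = 25
`ok = a > 10 or y < 20` → ok = True
So ok = True

Answer: True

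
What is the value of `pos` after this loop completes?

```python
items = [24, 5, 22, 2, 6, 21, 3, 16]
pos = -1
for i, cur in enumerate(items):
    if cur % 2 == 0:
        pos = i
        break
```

First even number index in [24, 5, 22, 2, 6, 21, 3, 16]
`pos` takes the values: -1 → 0

Answer: 0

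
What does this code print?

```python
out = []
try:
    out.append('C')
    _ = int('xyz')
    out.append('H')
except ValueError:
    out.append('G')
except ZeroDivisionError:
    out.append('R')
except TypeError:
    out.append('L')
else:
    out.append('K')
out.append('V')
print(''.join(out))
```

Execution trace: 'C' (try body) → 'G' (except ValueError) → 'V' (after the try/except). Output: CGV

Answer: CGV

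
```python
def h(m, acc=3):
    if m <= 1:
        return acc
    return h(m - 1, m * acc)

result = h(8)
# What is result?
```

Accumulator trace (n, acc): (8, 3) -> (7, 24) -> (6, 168) -> (5, 1008) -> (4, 5040) -> (3, 20160) -> (2, 60480) -> (1, 120960) -> return 120960

Answer: 120960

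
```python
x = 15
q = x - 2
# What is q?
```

Trace:
`x = 15` → x = 15
`q = x - 2` → q = 13
So q = 13

Answer: 13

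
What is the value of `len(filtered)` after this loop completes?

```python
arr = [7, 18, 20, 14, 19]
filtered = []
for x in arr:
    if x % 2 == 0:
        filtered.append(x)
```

Count even numbers in [7, 18, 20, 14, 19]
`filtered` takes the values: [] → [18] → [18, 20] → [18, 20, 14]
So `len(filtered)` = 3

Answer: 3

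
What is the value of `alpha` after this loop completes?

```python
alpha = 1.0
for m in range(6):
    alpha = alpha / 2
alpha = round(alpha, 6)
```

Halving LR 6 times: 1 / 2^6
`alpha` takes the values: 1.0 → 0.5 → 0.25 → 0.125 → 0.0625 → 0.03125 → 0.015625

Answer: 0.015625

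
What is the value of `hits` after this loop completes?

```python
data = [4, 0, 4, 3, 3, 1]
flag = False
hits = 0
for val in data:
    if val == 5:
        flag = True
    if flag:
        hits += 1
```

Count elements after first 5 in [4, 0, 4, 3, 3, 1]
`hits` takes the values: 0

Answer: 0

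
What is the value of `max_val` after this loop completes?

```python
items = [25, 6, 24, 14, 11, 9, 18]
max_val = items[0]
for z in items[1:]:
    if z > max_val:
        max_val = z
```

Maximum of [25, 6, 24, 14, 11, 9, 18]
`max_val` takes the values: 25

Answer: 25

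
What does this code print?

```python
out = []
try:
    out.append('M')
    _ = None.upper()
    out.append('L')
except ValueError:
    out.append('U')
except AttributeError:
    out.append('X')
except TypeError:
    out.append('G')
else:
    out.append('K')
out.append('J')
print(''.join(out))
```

Execution trace: 'M' (try body) → 'X' (except AttributeError) → 'J' (after the try/except). Output: MXJ

Answer: MXJ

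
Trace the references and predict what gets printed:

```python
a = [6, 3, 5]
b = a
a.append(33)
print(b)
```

Key concept: basic list aliasing.
Step by step:
`a = [6, 3, 5]` → a = [6, 3, 5]
`b = a` → b = [6, 3, 5] (same object as a)
`a.append(33)` → a = [6, 3, 5, 33] (same object as b); b = [6, 3, 5, 33] (same object as a)
`print(b)` → prints [6, 3, 5, 33]

Answer: [6, 3, 5, 33]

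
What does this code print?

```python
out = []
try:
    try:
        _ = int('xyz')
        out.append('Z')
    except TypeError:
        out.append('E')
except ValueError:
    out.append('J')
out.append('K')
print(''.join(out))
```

Execution trace: 'J' (outer except ValueError) → 'K' (after the try/except). Output: JK

Answer: JK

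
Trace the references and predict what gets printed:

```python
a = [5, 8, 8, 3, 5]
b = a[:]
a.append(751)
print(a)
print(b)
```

Key concept: slice [:] creates copy.
Step by step:
`a = [5, 8, 8, 3, 5]` → a = [5, 8, 8, 3, 5]
`b = a[:]` → b = [5, 8, 8, 3, 5]
`a.append(751)` → a = [5, 8, 8, 3, 5, 751]
`print(a)` → prints [5, 8, 8, 3, 5, 751]
`print(b)` → prints [5, 8, 8, 3, 5]

Answer:
[5, 8, 8, 3, 5, 751]
[5, 8, 8, 3, 5]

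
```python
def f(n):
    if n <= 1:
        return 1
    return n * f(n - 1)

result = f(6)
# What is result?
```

f(6) = 6 * 5 * 4 * 3 * 2 * 1 = 720

Answer: 720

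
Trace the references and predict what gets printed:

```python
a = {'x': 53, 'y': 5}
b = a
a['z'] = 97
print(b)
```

Key concept: dict aliasing.
Step by step:
`a = {'x': 53, 'y': 5}` → a = {'x': 53, 'y': 5}
`b = a` → b = {'x': 53, 'y': 5} (same object as a)
`a['z'] = 97` → a = {'x': 53, 'y': 5, 'z': 97} (same object as b); b = {'x': 53, 'y': 5, 'z': 97} (same object as a)
`print(b)` → prints {'x': 53, 'y': 5, 'z': 97}

Answer: {'x': 53, 'y': 5, 'z': 97}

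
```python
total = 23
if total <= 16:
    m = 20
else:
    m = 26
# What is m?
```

Trace:
`total = 23` → total = 23
`if total <= 16: ...` → total <= 16 is False, take else branch → m = 26
So m = 26

Answer: 26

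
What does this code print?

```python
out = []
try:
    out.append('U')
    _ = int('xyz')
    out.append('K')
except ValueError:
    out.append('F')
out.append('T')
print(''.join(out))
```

Execution trace: 'U' (try body) → 'F' (except ValueError) → 'T' (after the try/except). Output: UFT

Answer: UFT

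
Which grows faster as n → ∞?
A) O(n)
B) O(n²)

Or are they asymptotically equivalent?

O(n) vs O(n²): Higher order terms dominate.

Answer: B) O(n²) grows faster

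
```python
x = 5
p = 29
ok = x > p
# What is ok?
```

Trace:
`x = 5` → x = 5
`p = 29` → p = 29
`ok = x > p` → ok = False
So ok = False

Answer: False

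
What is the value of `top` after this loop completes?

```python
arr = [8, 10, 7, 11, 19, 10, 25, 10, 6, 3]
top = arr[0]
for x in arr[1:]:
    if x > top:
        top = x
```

Maximum of [8, 10, 7, 11, 19, 10, 25, 10, 6, 3]
`top` takes the values: 8 → 10 → 11 → 19 → 25

Answer: 25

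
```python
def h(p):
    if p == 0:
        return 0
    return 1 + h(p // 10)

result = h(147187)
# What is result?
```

Count of digits of 147187: 6

Answer: 6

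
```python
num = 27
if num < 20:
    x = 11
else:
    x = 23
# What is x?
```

Trace:
`num = 27` → num = 27
`if num < 20: ...` → num < 20 is False, take else branch → x = 23
So x = 23

Answer: 23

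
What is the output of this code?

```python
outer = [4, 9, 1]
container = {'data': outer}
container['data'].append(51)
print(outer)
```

Key concept: dict holds reference to list.
Step by step:
`outer = [4, 9, 1]` → outer = [4, 9, 1]
`container = {'data': outer}` → container = {'data': [4, 9, 1]}
`container['data'].append(51)` → outer = [4, 9, 1, 51]; container = {'data': [4, 9, 1, 51]}
`print(outer)` → prints [4, 9, 1, 51]

Answer: [4, 9, 1, 51]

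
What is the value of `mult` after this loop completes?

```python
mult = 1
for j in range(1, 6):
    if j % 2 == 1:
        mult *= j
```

Product of odd numbers 1 to 5
`mult` takes the values: 1 → 3 → 15

Answer: 15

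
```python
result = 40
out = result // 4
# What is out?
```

Trace:
`result = 40` → result = 40
`out = result // 4` → out = 10
So out = 10

Answer: 10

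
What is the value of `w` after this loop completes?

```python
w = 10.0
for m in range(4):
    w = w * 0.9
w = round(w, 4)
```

Exponential decay: 10.0 * 0.9^4
`w` takes the values: 10.0 → 9.0 → 8.1 → 7.29 → 6.561

Answer: 6.561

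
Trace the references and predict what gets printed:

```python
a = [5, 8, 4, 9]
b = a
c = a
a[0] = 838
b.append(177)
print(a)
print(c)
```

Key concept: multiple aliases.
Step by step:
`a = [5, 8, 4, 9]` → a = [5, 8, 4, 9]
`b = a` → b = [5, 8, 4, 9] (same object as a)
`c = a` → c = [5, 8, 4, 9] (same object as a, b)
`a[0] = 838` → a = [838, 8, 4, 9] (same object as b, c); b = [838, 8, 4, 9] (same object as a, c); c = [838, 8, 4, 9] (same object as a, b)
`b.append(177)` → a = [838, 8, 4, 9, 177] (same object as b, c); b = [838, 8, 4, 9, 177] (same object as a, c); c = [838, 8, 4, 9, 177] (same object as a, b)
`print(a)` → prints [838, 8, 4, 9, 177]
`print(c)` → prints [838, 8, 4, 9, 177]

Answer:
[838, 8, 4, 9, 177]
[838, 8, 4, 9, 177]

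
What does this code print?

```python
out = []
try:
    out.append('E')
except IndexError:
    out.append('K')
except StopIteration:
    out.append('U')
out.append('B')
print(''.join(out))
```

Execution trace: 'E' (try body, no exception) → 'B' (after the try/except). Output: EB

Answer: EB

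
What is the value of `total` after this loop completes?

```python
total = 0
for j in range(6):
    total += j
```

Sum of 0 to 5 = 15
`total` takes the values: 0 → 1 → 3 → 6 → 10 → 15

Answer: 15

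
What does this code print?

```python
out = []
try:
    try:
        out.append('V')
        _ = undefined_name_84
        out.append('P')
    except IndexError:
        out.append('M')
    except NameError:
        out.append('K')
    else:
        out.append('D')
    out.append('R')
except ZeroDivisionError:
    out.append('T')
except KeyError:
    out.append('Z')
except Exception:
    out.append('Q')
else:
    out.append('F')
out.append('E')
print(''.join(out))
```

Execution trace: 'V' (inner try body) → 'K' (inner except NameError) → 'R' (try body, no exception) → 'F' (else) → 'E' (after the try/except). Output: VKRFE

Answer: VKRFE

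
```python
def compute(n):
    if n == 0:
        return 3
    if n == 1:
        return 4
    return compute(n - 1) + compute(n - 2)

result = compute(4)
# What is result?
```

Build up from base cases: compute(0)=3, compute(1)=4, compute(2)=7, compute(3)=11, compute(4)=18

Answer: 18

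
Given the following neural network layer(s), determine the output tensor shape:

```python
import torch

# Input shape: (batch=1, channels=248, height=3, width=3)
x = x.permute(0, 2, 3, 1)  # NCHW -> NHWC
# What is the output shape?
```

Input: (1, 248, 3, 3) -> Output: (1, 3, 3, 248)

Answer: (1, 3, 3, 248)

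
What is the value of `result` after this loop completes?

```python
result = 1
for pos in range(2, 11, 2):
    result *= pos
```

Product of even numbers 2 to 10
`result` takes the values: 1 → 2 → 8 → 48 → 384 → 3840

Answer: 3840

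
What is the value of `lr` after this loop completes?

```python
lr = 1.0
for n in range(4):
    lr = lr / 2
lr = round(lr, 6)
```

Halving LR 4 times: 1 / 2^4
`lr` takes the values: 1.0 → 0.5 → 0.25 → 0.125 → 0.0625

Answer: 0.0625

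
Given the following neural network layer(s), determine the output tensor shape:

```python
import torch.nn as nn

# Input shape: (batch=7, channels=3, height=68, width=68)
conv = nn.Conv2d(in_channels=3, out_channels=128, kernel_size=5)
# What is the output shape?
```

Input: (7, 3, 68, 68) -> Output: (7, 128, 64, 64)

Answer: (7, 128, 64, 64)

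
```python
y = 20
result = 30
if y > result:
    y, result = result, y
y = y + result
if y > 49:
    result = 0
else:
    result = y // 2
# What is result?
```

Trace:
`y = 20` → y = 20
`result = 30` → result = 30
`if y > result: ...` → y > result is False → no variable changes
`y = y + result` → y = 50
`if y > 49: ...` → y > 49 is True → result = 0
So result = 0

Answer: 0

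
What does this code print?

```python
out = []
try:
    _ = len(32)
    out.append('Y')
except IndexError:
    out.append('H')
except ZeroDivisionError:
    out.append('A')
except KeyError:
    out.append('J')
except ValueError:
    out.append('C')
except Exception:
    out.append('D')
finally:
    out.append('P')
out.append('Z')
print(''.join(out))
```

Execution trace: 'D' (except Exception) → 'P' (finally) → 'Z' (after the try/except). Output: DPZ

Answer: DPZ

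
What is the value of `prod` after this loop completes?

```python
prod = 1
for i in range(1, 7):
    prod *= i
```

6! = 720
`prod` takes the values: 1 → 2 → 6 → 24 → 120 → 720

Answer: 720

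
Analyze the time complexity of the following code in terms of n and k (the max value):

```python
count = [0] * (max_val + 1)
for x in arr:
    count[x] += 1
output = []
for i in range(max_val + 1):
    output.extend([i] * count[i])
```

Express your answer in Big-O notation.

This is Counting sort (k = max value). Time complexity: O(n + k).

Answer: O(n + k)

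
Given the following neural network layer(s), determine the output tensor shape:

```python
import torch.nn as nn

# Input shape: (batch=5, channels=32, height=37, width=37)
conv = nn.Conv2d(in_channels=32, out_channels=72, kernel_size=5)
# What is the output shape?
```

Input: (5, 32, 37, 37) -> Output: (5, 72, 33, 33)

Answer: (5, 72, 33, 33)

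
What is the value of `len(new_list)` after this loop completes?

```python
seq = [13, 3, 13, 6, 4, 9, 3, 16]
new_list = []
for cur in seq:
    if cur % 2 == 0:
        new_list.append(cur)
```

Count even numbers in [13, 3, 13, 6, 4, 9, 3, 16]
`new_list` takes the values: [] → [6] → [6, 4] → [6, 4, 16]
So `len(new_list)` = 3

Answer: 3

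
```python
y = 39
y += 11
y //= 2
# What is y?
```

Trace:
`y = 39` → y = 39
`y += 11` → y = 50
`y //= 2` → y = 25
So y = 25

Answer: 25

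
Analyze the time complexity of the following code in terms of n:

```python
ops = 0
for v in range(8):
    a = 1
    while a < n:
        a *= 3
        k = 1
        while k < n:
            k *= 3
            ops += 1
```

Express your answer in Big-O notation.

Each loop level contributes: 1 × log n × log n. Multiplying the contributions gives O(log² n).

Answer: O(log² n)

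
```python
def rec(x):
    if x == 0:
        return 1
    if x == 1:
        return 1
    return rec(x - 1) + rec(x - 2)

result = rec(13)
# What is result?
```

Build up from base cases: rec(0)=1, rec(1)=1, rec(2)=2, rec(3)=3, rec(4)=5, rec(5)=8, rec(6)=13, ..., rec(13)=377

Answer: 377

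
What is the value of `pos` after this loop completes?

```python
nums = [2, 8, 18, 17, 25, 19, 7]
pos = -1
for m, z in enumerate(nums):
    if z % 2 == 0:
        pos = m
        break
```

First even number index in [2, 8, 18, 17, 25, 19, 7]
`pos` takes the values: -1 → 0

Answer: 0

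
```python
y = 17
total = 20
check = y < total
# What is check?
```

Trace:
`y = 17` → y = 17
`total = 20` → total = 20
`check = y < total` → check = True
So check = True

Answer: True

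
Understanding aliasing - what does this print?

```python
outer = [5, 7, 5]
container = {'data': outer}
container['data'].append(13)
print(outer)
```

Key concept: dict holds reference to list.
Step by step:
`outer = [5, 7, 5]` → outer = [5, 7, 5]
`container = {'data': outer}` → container = {'data': [5, 7, 5]}
`container['data'].append(13)` → outer = [5, 7, 5, 13]; container = {'data': [5, 7, 5, 13]}
`print(outer)` → prints [5, 7, 5, 13]

Answer: [5, 7, 5, 13]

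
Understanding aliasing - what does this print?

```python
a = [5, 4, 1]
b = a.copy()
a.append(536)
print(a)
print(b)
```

Key concept: list.copy() creates independent copy.
Step by step:
`a = [5, 4, 1]` → a = [5, 4, 1]
`b = a.copy()` → b = [5, 4, 1]
`a.append(536)` → a = [5, 4, 1, 536]
`print(a)` → prints [5, 4, 1, 536]
`print(b)` → prints [5, 4, 1]

Answer:
[5, 4, 1, 536]
[5, 4, 1]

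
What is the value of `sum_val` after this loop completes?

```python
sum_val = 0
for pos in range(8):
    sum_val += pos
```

Sum of 0 to 7 = 28
`sum_val` takes the values: 0 → 1 → 3 → 6 → 10 → 15 → 21 → 28

Answer: 28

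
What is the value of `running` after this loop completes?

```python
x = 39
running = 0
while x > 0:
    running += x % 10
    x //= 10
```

Sum digits of 39
`running` takes the values: 0 → 9 → 12

Answer: 12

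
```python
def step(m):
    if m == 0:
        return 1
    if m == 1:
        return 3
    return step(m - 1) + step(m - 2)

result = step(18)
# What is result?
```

Build up from base cases: step(0)=1, step(1)=3, step(2)=4, step(3)=7, step(4)=11, step(5)=18, step(6)=29, ..., step(18)=9349

Answer: 9349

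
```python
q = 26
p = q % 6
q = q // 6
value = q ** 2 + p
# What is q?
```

Trace:
`q = 26` → q = 26
`p = q % 6` → p = 2
`q = q // 6` → q = 4
`value = q ** 2 + p` → value = 18
So q = 4

Answer: 4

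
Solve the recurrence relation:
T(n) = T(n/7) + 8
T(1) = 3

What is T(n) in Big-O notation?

Each step divides n by 7 and adds 8. After log_7(n) steps we reach T(1)=3. So T(n) = 8·log_7(n) + 3 = O(log n).

Answer: O(log n)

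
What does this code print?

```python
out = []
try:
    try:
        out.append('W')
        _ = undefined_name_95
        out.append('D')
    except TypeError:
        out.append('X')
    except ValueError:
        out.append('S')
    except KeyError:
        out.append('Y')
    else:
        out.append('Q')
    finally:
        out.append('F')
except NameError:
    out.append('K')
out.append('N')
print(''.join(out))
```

Execution trace: 'W' (try body) → 'F' (finally) → 'K' (outer except NameError) → 'N' (after the try/except). Output: WFKN

Answer: WFKN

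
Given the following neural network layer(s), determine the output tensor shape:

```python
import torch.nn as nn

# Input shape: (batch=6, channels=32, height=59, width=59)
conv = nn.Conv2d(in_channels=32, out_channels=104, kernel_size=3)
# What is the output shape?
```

Input: (6, 32, 59, 59) -> Output: (6, 104, 57, 57)

Answer: (6, 104, 57, 57)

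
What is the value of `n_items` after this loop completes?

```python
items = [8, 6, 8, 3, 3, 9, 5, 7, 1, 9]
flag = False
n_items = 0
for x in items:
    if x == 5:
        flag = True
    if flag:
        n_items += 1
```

Count elements after first 5 in [8, 6, 8, 3, 3, 9, 5, 7, 1, 9]
`n_items` takes the values: 0 → 1 → 2 → 3 → 4

Answer: 4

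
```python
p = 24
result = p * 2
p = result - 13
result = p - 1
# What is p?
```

Trace:
`p = 24` → p = 24
`result = p * 2` → result = 48
`p = result - 13` → p = 35
`result = p - 1` → result = 34
So p = 35

Answer: 35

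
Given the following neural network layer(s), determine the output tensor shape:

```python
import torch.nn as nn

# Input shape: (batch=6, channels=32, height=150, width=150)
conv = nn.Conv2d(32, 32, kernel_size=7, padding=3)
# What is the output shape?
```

Input: (6, 32, 150, 150) -> Output: (6, 32, 150, 150)

Answer: (6, 32, 150, 150)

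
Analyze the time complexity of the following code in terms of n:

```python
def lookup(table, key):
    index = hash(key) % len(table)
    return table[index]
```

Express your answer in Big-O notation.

This is Hash table lookup (average case). Time complexity: O(1).

Answer: O(1)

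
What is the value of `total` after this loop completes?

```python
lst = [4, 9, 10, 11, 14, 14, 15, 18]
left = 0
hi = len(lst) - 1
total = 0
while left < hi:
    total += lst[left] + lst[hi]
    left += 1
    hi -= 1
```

Sum of pairs from ends
`total` takes the values: 0 → 22 → 46 → 70 → 95

Answer: 95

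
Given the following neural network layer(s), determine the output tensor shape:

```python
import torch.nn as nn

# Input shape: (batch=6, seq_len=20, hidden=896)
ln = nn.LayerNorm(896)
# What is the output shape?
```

Input: (6, 20, 896) -> Output: (6, 20, 896)

Answer: (6, 20, 896)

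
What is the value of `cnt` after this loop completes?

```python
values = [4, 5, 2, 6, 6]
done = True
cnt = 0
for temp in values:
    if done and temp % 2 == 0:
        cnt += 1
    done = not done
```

Count even values at even positions
`cnt` takes the values: 0 → 1 → 2 → 3

Answer: 3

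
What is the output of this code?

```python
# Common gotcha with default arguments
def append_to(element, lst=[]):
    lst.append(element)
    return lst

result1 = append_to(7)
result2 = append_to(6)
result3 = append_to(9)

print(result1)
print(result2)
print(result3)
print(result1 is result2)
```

Key concept: mutable default argument gotcha.
Step by step:
`result1 = append_to(7)` → result1 = [7]
`result2 = append_to(6)` → result1 = [7, 6] (same object as result2); result2 = [7, 6] (same object as result1)
`result3 = append_to(9)` → result1 = [7, 6, 9] (same object as result2, result3); result2 = [7, 6, 9] (same object as result1, result3); result3 = [7, 6, 9] (same object as result1, result2)
`print(result1)` → prints [7, 6, 9]
`print(result2)` → prints [7, 6, 9]
`print(result3)` → prints [7, 6, 9]
`print(result1 is result2)` → prints True

Answer:
[7, 6, 9]
[7, 6, 9]
[7, 6, 9]
True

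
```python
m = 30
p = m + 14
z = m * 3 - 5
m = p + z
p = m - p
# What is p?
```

Trace:
`m = 30` → m = 30
`p = m + 14` → p = 44
`z = m * 3 - 5` → z = 85
`m = p + z` → m = 129
`p = m - p` → p = 85
So p = 85

Answer: 85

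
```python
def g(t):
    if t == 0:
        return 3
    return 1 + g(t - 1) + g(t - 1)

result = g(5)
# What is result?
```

g(t) = 1 + 2·g(t-1), g(0)=3. Closed form: (3+1)·2^5 - 1 = 127.

Answer: 127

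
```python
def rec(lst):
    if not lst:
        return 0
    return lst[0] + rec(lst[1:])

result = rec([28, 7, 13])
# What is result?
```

28 + 7 + 13 + 0 = 48

Answer: 48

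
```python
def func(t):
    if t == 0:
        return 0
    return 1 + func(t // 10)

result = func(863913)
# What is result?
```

Count of digits of 863913: 6

Answer: 6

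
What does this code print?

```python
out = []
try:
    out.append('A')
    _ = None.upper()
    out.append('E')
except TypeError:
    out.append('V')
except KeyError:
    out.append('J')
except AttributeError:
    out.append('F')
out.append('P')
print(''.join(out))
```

Execution trace: 'A' (try body) → 'F' (except AttributeError) → 'P' (after the try/except). Output: AFP

Answer: AFP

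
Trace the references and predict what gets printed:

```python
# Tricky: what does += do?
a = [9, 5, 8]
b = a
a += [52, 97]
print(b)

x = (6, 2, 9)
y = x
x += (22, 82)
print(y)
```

Key concept: += behavior differs for mutable vs immutable.
Step by step:
`a = [9, 5, 8]` → a = [9, 5, 8]
`b = a` → b = [9, 5, 8] (same object as a)
`a += [52, 97]` → a = [9, 5, 8, 52, 97] (same object as b); b = [9, 5, 8, 52, 97] (same object as a)
`print(b)` → prints [9, 5, 8, 52, 97]
`x = (6, 2, 9)` → x = (6, 2, 9)
`y = x` → y = (6, 2, 9)
`x += (22, 82)` → x = (6, 2, 9, 22, 82)
`print(y)` → prints (6, 2, 9)

Answer:
[9, 5, 8, 52, 97]
(6, 2, 9)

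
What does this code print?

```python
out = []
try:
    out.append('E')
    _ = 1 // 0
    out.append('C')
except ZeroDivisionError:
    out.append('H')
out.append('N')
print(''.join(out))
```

Execution trace: 'E' (try body) → 'H' (except ZeroDivisionError) → 'N' (after the try/except). Output: EHN

Answer: EHN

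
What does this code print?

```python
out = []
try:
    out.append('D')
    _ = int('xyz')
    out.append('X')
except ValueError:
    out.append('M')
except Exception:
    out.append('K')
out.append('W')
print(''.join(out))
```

Execution trace: 'D' (try body) → 'M' (except ValueError) → 'W' (after the try/except). Output: DMW

Answer: DMW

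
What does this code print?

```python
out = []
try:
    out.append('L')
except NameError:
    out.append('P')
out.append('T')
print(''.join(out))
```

Execution trace: 'L' (try body, no exception) → 'T' (after the try/except). Output: LT

Answer: LT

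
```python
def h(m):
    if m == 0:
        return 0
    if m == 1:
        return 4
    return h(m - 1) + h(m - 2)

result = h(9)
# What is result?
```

Build up from base cases: h(0)=0, h(1)=4, h(2)=4, h(3)=8, h(4)=12, h(5)=20, h(6)=32, ..., h(9)=136

Answer: 136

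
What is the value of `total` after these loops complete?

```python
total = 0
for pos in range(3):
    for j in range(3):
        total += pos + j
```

Sum of all pos+j for pos,j in 3x3
`total` takes the values: 0 → 1 → 3 → 4 → 6 → 9 → 11 → 14 → 18

Answer: 18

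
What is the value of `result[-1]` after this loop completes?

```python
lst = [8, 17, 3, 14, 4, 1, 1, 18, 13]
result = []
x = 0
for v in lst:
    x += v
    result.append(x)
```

Cumulative sum ends at 79
`result` takes the values: [] → [8] → [8, 25] → [8, 25, 28] → [8, 25, 28, 42] → [8, 25, 28, 42, 46] → [8, 25, 28, 42, 46, 47] → [8, 25, 28, 42, 46, 47, 48] → [8, 25, 28, 42, 46, 47, 48, 66] → [8, 25, 28, 42, 46, 47, 48, 66, 79]
So `result[-1]` = 79

Answer: 79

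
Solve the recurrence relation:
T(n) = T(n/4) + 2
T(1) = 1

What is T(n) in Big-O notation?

Each step divides n by 4 and adds 2. After log_4(n) steps we reach T(1)=1. So T(n) = 2·log_4(n) + 1 = O(log n).

Answer: O(log n)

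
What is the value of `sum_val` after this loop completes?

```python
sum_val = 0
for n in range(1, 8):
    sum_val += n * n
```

Sum of squares 1² to 7² = 140
`sum_val` takes the values: 0 → 1 → 5 → 14 → 30 → 55 → 91 → 140

Answer: 140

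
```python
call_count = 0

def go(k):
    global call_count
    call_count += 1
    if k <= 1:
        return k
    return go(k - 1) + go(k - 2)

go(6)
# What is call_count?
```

Calls(k) = 1 + Calls(k-1) + Calls(k-2); Calls(0)=Calls(1)=1. For k=6 this gives 25.

Answer: 25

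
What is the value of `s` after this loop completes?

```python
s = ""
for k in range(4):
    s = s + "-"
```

Repeat '-' 4 times
`s` takes the values: "" → "-" → "--" → "---" → "----"

Answer: "----"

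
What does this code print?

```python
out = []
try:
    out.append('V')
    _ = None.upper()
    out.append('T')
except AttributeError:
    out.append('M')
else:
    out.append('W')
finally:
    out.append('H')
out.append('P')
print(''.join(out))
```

Execution trace: 'V' (try body) → 'M' (except AttributeError) → 'H' (finally) → 'P' (after the try/except). Output: VMHP

Answer: VMHP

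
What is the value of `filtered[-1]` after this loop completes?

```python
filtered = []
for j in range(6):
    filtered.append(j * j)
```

Last element of squares 0 to 5
`filtered` takes the values: [] → [0] → [0, 1] → [0, 1, 4] → [0, 1, 4, 9] → [0, 1, 4, 9, 16] → [0, 1, 4, 9, 16, 25]
So `filtered[-1]` = 25

Answer: 25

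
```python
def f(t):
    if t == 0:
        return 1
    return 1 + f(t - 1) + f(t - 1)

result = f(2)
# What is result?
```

f(t) = 1 + 2·f(t-1), f(0)=1. Closed form: (1+1)·2^2 - 1 = 7.

Answer: 7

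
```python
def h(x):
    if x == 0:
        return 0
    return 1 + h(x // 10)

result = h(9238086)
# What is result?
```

Count of digits of 9238086: 7

Answer: 7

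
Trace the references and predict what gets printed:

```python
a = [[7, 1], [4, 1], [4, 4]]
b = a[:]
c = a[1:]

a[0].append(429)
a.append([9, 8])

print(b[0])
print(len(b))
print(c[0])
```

Key concept: slice with nested mutation.
Step by step:
`a = [[7, 1], [4, 1], [4, 4]]` → a = [[7, 1], [4, 1], [4, 4]]
`b = a[:]` → b = [[7, 1], [4, 1], [4, 4]]
`c = a[1:]` → c = [[4, 1], [4, 4]]
`a[0].append(429)` → a = [[7, 1, 429], [4, 1], [4, 4]]; b = [[7, 1, 429], [4, 1], [4, 4]]
`a.append([9, 8])` → a = [[7, 1, 429], [4, 1], [4, 4], [9, 8]]
`print(b[0])` → prints [7, 1, 429]
`print(len(b))` → prints 3
`print(c[0])` → prints [4, 1]

Answer:
[7, 1, 429]
3
[4, 1]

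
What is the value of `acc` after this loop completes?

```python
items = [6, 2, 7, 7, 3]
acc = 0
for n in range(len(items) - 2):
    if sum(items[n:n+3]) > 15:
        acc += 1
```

Count windows with sum > 15
`acc` takes the values: 0 → 1 → 2

Answer: 2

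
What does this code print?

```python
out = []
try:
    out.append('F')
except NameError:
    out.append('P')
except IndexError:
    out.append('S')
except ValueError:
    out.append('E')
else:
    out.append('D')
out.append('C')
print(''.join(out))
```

Execution trace: 'F' (try body, no exception) → 'D' (else) → 'C' (after the try/except). Output: FDC

Answer: FDC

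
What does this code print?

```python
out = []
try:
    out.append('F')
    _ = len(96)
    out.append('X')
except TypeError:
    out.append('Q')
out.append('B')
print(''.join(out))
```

Execution trace: 'F' (try body) → 'Q' (except TypeError) → 'B' (after the try/except). Output: FQB

Answer: FQB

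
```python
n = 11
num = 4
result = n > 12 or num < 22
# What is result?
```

Trace:
`n = 11` → n = 11
`num = 4` → num = 4
`result = n > 12 or num < 22` → result = True
So result = True

Answer: True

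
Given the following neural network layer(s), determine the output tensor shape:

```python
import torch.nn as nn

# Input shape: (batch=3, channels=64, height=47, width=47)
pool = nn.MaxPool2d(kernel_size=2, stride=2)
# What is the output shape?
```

Input: (3, 64, 47, 47) -> Output: (3, 64, 23, 23)

Answer: (3, 64, 23, 23)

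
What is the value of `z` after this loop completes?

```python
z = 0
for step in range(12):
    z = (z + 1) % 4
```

Increment mod 4, 12 times = 0
`z` takes the values: 0 → 1 → 2 → 3 → 0 → 1 → 2 → 3 → 0 → 1 → 2 → 3 → 0

Answer: 0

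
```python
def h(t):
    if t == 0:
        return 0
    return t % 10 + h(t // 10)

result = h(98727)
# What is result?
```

Sum of digits of 98727: 7 + 2 + 7 + 8 + 9 = 33

Answer: 33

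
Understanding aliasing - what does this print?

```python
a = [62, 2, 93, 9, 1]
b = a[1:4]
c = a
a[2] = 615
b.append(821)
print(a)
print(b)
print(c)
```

Key concept: slice vs alias.
Step by step:
`a = [62, 2, 93, 9, 1]` → a = [62, 2, 93, 9, 1]
`b = a[1:4]` → b = [2, 93, 9]
`c = a` → c = [62, 2, 93, 9, 1] (same object as a)
`a[2] = 615` → a = [62, 2, 615, 9, 1] (same object as c); c = [62, 2, 615, 9, 1] (same object as a)
`b.append(821)` → b = [2, 93, 9, 821]
`print(a)` → prints [62, 2, 615, 9, 1]
`print(b)` → prints [2, 93, 9, 821]
`print(c)` → prints [62, 2, 615, 9, 1]

Answer:
[62, 2, 615, 9, 1]
[2, 93, 9, 821]
[62, 2, 615, 9, 1]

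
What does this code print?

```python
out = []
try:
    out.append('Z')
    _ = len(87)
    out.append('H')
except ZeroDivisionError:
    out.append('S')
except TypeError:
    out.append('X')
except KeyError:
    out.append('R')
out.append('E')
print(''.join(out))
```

Execution trace: 'Z' (try body) → 'X' (except TypeError) → 'E' (after the try/except). Output: ZXE

Answer: ZXE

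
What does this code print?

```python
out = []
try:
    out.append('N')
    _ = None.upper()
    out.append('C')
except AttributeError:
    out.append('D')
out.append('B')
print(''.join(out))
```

Execution trace: 'N' (try body) → 'D' (except AttributeError) → 'B' (after the try/except). Output: NDB

Answer: NDB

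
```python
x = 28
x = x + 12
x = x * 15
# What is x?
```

Trace:
`x = 28` → x = 28
`x = x + 12` → x = 40
`x = x * 15` → x = 600
So x = 600

Answer: 600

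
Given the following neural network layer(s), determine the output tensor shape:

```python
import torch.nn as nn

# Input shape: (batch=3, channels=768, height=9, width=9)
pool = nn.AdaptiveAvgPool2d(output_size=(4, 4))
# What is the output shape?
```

Input: (3, 768, 9, 9) -> Output: (3, 768, 4, 4)

Answer: (3, 768, 4, 4)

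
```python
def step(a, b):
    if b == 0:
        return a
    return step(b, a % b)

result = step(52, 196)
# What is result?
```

step(52, 196) -> step(196, 52) -> step(52, 40) -> step(40, 12) -> step(12, 4) -> step(4, 0) -> 4

Answer: 4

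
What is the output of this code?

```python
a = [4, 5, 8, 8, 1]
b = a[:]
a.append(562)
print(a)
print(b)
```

Key concept: slice [:] creates copy.
Step by step:
`a = [4, 5, 8, 8, 1]` → a = [4, 5, 8, 8, 1]
`b = a[:]` → b = [4, 5, 8, 8, 1]
`a.append(562)` → a = [4, 5, 8, 8, 1, 562]
`print(a)` → prints [4, 5, 8, 8, 1, 562]
`print(b)` → prints [4, 5, 8, 8, 1]

Answer:
[4, 5, 8, 8, 1, 562]
[4, 5, 8, 8, 1]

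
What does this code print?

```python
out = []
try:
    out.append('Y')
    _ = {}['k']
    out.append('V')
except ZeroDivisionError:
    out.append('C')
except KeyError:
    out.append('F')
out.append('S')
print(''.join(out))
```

Execution trace: 'Y' (try body) → 'F' (except KeyError) → 'S' (after the try/except). Output: YFS

Answer: YFS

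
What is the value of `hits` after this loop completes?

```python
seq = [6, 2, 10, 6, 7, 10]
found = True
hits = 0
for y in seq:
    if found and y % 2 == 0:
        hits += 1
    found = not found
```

Count even values at even positions
`hits` takes the values: 0 → 1 → 2

Answer: 2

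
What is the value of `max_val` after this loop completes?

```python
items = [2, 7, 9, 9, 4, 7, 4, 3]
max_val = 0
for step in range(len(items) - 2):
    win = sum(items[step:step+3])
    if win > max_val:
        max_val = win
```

Max sum of 3-element window in [2, 7, 9, 9, 4, 7, 4, 3]
`max_val` takes the values: 0 → 18 → 25

Answer: 25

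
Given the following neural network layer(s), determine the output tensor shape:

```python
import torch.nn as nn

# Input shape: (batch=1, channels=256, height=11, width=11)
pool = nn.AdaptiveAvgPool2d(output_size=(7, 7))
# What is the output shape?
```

Input: (1, 256, 11, 11) -> Output: (1, 256, 7, 7)

Answer: (1, 256, 7, 7)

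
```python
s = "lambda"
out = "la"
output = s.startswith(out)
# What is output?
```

Trace:
`s = "lambda"` → s = 'lambda'
`out = "la"` → out = 'la'
`output = s.startswith(out)` → output = True
So output = True

Answer: True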